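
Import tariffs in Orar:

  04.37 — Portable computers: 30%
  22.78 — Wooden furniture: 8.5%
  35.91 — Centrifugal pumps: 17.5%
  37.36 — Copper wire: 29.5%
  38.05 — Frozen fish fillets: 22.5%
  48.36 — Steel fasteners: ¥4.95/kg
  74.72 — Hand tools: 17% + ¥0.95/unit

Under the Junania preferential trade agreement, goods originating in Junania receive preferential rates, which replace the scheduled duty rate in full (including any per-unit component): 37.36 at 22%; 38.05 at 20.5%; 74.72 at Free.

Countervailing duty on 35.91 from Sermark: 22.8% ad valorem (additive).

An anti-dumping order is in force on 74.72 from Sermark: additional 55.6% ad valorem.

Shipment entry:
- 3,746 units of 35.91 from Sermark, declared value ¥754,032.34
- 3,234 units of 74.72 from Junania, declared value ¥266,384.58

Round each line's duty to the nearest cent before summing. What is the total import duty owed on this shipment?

Line 1 (35.91, Sermark, 3,746 units, ¥754,032.34):
Base rate for 35.91 is 17.5%.
Additional duty on 35.91 from Sermark: +22.8%. Applied ad valorem rate: 17.5% + 22.8% = 40.3%.
Duty = ¥754,032.34 × 40.3% = ¥303,875.03.
Line 2 (74.72, Junania, 3,234 units, ¥266,384.58):
Base rate for 74.72 is 17% + ¥0.95/unit.
Origin Junania qualifies under the Orar–Junania agreement and 74.72 is covered: preferential rate Free applies instead.
The additional-duty order on 74.72 targets Sermark, not Junania; it does not apply.
Duty = ¥266,384.58 × 0% = ¥0.00.
Total = ¥303,875.03 + ¥0.00 = ¥303,875.03.

¥303,875.03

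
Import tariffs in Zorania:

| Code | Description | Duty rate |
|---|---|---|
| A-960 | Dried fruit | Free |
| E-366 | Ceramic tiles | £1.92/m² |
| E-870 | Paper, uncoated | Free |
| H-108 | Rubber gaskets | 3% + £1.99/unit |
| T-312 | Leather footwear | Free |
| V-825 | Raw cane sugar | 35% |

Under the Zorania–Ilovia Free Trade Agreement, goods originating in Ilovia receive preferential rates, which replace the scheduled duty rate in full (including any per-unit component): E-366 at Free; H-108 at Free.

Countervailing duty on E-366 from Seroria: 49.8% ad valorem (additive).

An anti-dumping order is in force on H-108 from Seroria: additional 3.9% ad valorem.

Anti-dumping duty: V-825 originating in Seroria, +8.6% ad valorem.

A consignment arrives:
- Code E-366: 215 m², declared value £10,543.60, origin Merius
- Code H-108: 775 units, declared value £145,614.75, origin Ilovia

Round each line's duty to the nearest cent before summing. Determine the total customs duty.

Line 1 (E-366, Merius, 215 m², £10,543.60):
Base rate for E-366 is £1.92/m².
E-366 has an FTA preferential rate, but origin Merius is not Ilovia; base rate stands.
The additional-duty order on E-366 targets Seroria, not Merius; it does not apply.
Duty = 215 × £1.92 = £412.80.
Line 2 (H-108, Ilovia, 775 units, £145,614.75):
Base rate for H-108 is 3% + £1.99/unit.
Origin Ilovia qualifies under the Zorania–Ilovia agreement and H-108 is covered: preferential rate Free applies instead.
The additional-duty order on H-108 targets Seroria, not Ilovia; it does not apply.
Duty = £145,614.75 × 0% = £0.00.
Total = £412.80 + £0.00 = £412.80.

£412.80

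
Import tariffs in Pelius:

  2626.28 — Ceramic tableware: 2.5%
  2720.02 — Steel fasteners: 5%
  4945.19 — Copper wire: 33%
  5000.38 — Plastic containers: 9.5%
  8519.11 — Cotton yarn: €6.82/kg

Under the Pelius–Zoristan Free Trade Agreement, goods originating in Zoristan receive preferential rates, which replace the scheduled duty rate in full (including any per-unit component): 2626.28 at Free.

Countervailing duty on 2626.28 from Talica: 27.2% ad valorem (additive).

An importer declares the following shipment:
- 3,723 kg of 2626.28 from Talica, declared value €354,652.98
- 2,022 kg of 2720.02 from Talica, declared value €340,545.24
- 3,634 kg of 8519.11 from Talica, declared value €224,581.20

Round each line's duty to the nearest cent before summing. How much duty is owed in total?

Line 1 (2626.28, Talica, 3,723 kg, €354,652.98):
Base rate for 2626.28 is 2.5%.
2626.28 has an FTA preferential rate, but origin Talica is not Zoristan; base rate stands.
Additional duty on 2626.28 from Talica: +27.2%. Applied ad valorem rate: 2.5% + 27.2% = 29.7%.
Duty = €354,652.98 × 29.7% = €105,331.94.
Line 2 (2720.02, Talica, 2,022 kg, €340,545.24):
Base rate for 2720.02 is 5%.
Duty = €340,545.24 × 5% = €17,027.26.
Line 3 (8519.11, Talica, 3,634 kg, €224,581.20):
Base rate for 8519.11 is €6.82/kg.
Duty = 3,634 × €6.82 = €24,783.88.
Total = €105,331.94 + €17,027.26 + €24,783.88 = €147,143.08.

€147,143.08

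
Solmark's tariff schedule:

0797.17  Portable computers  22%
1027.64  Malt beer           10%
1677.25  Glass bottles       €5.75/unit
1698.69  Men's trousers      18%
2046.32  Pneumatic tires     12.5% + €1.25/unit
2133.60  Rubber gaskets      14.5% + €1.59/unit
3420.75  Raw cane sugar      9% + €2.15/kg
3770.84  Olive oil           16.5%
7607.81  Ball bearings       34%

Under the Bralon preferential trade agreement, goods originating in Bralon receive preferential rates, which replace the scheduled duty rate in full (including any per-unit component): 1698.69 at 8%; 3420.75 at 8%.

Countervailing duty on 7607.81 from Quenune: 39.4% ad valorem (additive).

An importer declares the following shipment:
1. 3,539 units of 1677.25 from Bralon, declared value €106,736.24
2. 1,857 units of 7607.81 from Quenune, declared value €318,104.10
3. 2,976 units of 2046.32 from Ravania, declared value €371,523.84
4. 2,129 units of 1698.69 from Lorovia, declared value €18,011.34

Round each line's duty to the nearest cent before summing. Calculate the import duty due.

€307,240.18

Line 1 (1677.25, Bralon, 3,539 units, €106,736.24):
Base rate for 1677.25 is €5.75/unit.
Origin Bralon is the FTA partner but 1677.25 is not on the preference list; base rate stands.
Duty = 3,539 × €5.75 = €20,349.25.
Line 2 (7607.81, Quenune, 1,857 units, €318,104.10):
Base rate for 7607.81 is 34%.
Additional duty on 7607.81 from Quenune: +39.4%. Applied ad valorem rate: 34% + 39.4% = 73.4%.
Duty = €318,104.10 × 73.4% = €233,488.41.
Line 3 (2046.32, Ravania, 2,976 units, €371,523.84):
Base rate for 2046.32 is 12.5% + €1.25/unit.
Duty = €371,523.84 × 12.5% + 2,976 × €1.25 = €50,160.48.
Line 4 (1698.69, Lorovia, 2,129 units, €18,011.34):
Base rate for 1698.69 is 18%.
1698.69 has an FTA preferential rate, but origin Lorovia is not Bralon; base rate stands.
Duty = €18,011.34 × 18% = €3,242.04.
Total = €20,349.25 + €233,488.41 + €50,160.48 + €3,242.04 = €307,240.18.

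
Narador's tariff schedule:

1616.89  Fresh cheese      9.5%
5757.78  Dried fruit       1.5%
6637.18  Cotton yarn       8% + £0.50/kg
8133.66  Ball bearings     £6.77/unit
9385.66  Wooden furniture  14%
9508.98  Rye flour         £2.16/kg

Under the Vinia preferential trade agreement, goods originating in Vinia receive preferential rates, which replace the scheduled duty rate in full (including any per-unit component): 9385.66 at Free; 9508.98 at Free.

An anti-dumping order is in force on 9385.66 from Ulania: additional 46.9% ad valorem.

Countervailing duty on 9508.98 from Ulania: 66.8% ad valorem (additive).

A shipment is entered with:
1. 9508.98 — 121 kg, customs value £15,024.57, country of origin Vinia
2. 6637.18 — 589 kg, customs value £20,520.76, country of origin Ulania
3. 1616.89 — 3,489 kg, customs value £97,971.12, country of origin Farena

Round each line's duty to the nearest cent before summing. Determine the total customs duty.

£11,243.42

Line 1 (9508.98, Vinia, 121 kg, £15,024.57):
Base rate for 9508.98 is £2.16/kg.
Origin Vinia qualifies under the Narador–Vinia agreement and 9508.98 is covered: preferential rate Free applies instead.
The additional-duty order on 9508.98 targets Ulania, not Vinia; it does not apply.
Duty = £15,024.57 × 0% = £0.00.
Line 2 (6637.18, Ulania, 589 kg, £20,520.76):
Base rate for 6637.18 is 8% + £0.50/kg.
Duty = £20,520.76 × 8% + 589 × £0.50 = £1,936.16.
Line 3 (1616.89, Farena, 3,489 kg, £97,971.12):
Base rate for 1616.89 is 9.5%.
Duty = £97,971.12 × 9.5% = £9,307.26.
Total = £0.00 + £1,936.16 + £9,307.26 = £11,243.42.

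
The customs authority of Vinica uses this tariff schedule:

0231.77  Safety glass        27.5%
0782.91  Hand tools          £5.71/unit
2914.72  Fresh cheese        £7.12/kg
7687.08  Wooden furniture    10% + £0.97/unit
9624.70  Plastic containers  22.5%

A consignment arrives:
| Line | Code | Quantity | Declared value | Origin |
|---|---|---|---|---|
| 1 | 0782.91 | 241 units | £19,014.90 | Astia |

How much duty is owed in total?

£1,376.11

Line 1 (0782.91, Astia, 241 units, £19,014.90):
Base rate for 0782.91 is £5.71/unit.
Duty = 241 × £5.71 = £1,376.11.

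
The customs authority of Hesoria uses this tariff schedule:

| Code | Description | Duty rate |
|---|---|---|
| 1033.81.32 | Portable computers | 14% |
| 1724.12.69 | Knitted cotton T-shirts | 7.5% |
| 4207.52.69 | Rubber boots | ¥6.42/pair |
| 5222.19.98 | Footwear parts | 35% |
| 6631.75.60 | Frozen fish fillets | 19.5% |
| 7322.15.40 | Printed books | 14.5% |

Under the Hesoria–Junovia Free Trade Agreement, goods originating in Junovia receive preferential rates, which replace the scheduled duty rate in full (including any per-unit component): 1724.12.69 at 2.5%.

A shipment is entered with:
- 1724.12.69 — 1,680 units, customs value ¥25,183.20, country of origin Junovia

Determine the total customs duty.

Line 1 (1724.12.69, Junovia, 1,680 units, ¥25,183.20):
Base rate for 1724.12.69 is 7.5%.
Origin Junovia qualifies under the Hesoria–Junovia agreement and 1724.12.69 is covered: preferential rate 2.5% applies instead.
Duty = ¥25,183.20 × 2.5% = ¥629.58.

¥629.58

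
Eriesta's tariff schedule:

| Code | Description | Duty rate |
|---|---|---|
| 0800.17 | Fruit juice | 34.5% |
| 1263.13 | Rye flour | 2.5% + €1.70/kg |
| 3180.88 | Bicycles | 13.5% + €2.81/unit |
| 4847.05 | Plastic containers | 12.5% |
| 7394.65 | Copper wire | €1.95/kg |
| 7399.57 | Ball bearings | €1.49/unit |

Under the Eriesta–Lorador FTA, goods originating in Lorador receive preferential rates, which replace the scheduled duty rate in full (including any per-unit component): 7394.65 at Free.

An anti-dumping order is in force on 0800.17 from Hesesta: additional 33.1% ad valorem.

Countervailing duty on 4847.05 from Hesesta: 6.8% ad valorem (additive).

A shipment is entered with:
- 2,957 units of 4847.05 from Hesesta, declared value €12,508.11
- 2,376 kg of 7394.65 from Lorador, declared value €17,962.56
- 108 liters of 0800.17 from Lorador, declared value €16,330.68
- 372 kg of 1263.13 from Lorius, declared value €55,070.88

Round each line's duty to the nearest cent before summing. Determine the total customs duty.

€10,057.32

Line 1 (4847.05, Hesesta, 2,957 units, €12,508.11):
Base rate for 4847.05 is 12.5%.
Additional duty on 4847.05 from Hesesta: +6.8%. Applied ad valorem rate: 12.5% + 6.8% = 19.3%.
Duty = €12,508.11 × 19.3% = €2,414.07.
Line 2 (7394.65, Lorador, 2,376 kg, €17,962.56):
Base rate for 7394.65 is €1.95/kg.
Origin Lorador qualifies under the Eriesta–Lorador agreement and 7394.65 is covered: preferential rate Free applies instead.
Duty = €17,962.56 × 0% = €0.00.
Line 3 (0800.17, Lorador, 108 liters, €16,330.68):
Base rate for 0800.17 is 34.5%.
Origin Lorador is the FTA partner but 0800.17 is not on the preference list; base rate stands.
The additional-duty order on 0800.17 targets Hesesta, not Lorador; it does not apply.
Duty = €16,330.68 × 34.5% = €5,634.08.
Line 4 (1263.13, Lorius, 372 kg, €55,070.88):
Base rate for 1263.13 is 2.5% + €1.70/kg.
Duty = €55,070.88 × 2.5% + 372 × €1.70 = €2,009.17.
Total = €2,414.07 + €0.00 + €5,634.08 + €2,009.17 = €10,057.32.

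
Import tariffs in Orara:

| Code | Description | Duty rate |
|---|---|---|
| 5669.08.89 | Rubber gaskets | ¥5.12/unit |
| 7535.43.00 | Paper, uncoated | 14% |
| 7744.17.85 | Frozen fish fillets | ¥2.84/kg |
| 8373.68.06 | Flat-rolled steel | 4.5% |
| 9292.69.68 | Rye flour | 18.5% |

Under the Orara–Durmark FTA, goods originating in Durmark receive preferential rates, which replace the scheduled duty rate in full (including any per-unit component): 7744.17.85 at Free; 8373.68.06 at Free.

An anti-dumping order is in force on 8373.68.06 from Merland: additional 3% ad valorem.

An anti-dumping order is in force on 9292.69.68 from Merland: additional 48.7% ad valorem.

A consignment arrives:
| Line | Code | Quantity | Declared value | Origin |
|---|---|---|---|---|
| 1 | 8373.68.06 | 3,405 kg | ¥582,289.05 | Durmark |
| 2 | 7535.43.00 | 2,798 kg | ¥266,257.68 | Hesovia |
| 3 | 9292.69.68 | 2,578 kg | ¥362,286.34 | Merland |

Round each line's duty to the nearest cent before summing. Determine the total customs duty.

Line 1 (8373.68.06, Durmark, 3,405 kg, ¥582,289.05):
Base rate for 8373.68.06 is 4.5%.
Origin Durmark qualifies under the Orara–Durmark agreement and 8373.68.06 is covered: preferential rate Free applies instead.
The additional-duty order on 8373.68.06 targets Merland, not Durmark; it does not apply.
Duty = ¥582,289.05 × 0% = ¥0.00.
Line 2 (7535.43.00, Hesovia, 2,798 kg, ¥266,257.68):
Base rate for 7535.43.00 is 14%.
Duty = ¥266,257.68 × 14% = ¥37,276.08.
Line 3 (9292.69.68, Merland, 2,578 kg, ¥362,286.34):
Base rate for 9292.69.68 is 18.5%.
Additional duty on 9292.69.68 from Merland: +48.7%. Applied ad valorem rate: 18.5% + 48.7% = 67.2%.
Duty = ¥362,286.34 × 67.2% = ¥243,456.42.
Total = ¥0.00 + ¥37,276.08 + ¥243,456.42 = ¥280,732.50.

¥280,732.50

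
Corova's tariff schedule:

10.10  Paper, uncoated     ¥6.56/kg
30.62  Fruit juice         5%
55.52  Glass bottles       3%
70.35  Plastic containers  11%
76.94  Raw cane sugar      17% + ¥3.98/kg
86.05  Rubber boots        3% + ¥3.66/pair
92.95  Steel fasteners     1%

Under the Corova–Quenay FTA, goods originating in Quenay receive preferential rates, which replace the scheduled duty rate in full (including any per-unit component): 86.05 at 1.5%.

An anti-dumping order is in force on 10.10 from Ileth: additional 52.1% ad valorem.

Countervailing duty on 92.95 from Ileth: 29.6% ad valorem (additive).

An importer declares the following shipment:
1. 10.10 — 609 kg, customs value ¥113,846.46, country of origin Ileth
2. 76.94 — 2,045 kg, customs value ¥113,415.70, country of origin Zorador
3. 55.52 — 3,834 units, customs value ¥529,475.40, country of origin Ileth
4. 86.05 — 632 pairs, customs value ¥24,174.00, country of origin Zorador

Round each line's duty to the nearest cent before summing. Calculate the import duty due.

¥109,651.42

Line 1 (10.10, Ileth, 609 kg, ¥113,846.46):
Base rate for 10.10 is ¥6.56/kg.
Additional duty on 10.10 from Ileth: +52.1% ad valorem. Applied ad valorem rate = 52.1%.
Duty = ¥113,846.46 × 52.1% + 609 × ¥6.56 = ¥63,309.05.
Line 2 (76.94, Zorador, 2,045 kg, ¥113,415.70):
Base rate for 76.94 is 17% + ¥3.98/kg.
Duty = ¥113,415.70 × 17% + 2,045 × ¥3.98 = ¥27,419.77.
Line 3 (55.52, Ileth, 3,834 units, ¥529,475.40):
Base rate for 55.52 is 3%.
Duty = ¥529,475.40 × 3% = ¥15,884.26.
Line 4 (86.05, Zorador, 632 pairs, ¥24,174.00):
Base rate for 86.05 is 3% + ¥3.66/pair.
86.05 has an FTA preferential rate, but origin Zorador is not Quenay; base rate stands.
Duty = ¥24,174.00 × 3% + 632 × ¥3.66 = ¥3,038.34.
Total = ¥63,309.05 + ¥27,419.77 + ¥15,884.26 + ¥3,038.34 = ¥109,651.42.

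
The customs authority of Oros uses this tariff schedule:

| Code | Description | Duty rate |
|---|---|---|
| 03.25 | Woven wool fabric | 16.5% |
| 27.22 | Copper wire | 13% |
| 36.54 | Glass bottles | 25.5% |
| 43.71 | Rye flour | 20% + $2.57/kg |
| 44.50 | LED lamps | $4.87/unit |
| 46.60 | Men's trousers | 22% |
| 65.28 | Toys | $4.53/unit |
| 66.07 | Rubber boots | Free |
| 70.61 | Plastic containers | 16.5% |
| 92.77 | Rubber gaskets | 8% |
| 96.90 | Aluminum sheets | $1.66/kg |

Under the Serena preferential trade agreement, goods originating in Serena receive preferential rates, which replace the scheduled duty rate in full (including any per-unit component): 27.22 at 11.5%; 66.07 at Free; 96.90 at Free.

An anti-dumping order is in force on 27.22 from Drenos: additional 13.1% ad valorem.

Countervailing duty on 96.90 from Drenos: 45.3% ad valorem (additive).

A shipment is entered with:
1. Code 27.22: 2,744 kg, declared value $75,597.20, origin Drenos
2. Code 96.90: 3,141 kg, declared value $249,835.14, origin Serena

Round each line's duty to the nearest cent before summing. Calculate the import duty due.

Line 1 (27.22, Drenos, 2,744 kg, $75,597.20):
Base rate for 27.22 is 13%.
27.22 has an FTA preferential rate, but origin Drenos is not Serena; base rate stands.
Additional duty on 27.22 from Drenos: +13.1%. Applied ad valorem rate: 13% + 13.1% = 26.1%.
Duty = $75,597.20 × 26.1% = $19,730.87.
Line 2 (96.90, Serena, 3,141 kg, $249,835.14):
Base rate for 96.90 is $1.66/kg.
Origin Serena qualifies under the Oros–Serena agreement and 96.90 is covered: preferential rate Free applies instead.
The additional-duty order on 96.90 targets Drenos, not Serena; it does not apply.
Duty = $249,835.14 × 0% = $0.00.
Total = $19,730.87 + $0.00 = $19,730.87.

$19,730.87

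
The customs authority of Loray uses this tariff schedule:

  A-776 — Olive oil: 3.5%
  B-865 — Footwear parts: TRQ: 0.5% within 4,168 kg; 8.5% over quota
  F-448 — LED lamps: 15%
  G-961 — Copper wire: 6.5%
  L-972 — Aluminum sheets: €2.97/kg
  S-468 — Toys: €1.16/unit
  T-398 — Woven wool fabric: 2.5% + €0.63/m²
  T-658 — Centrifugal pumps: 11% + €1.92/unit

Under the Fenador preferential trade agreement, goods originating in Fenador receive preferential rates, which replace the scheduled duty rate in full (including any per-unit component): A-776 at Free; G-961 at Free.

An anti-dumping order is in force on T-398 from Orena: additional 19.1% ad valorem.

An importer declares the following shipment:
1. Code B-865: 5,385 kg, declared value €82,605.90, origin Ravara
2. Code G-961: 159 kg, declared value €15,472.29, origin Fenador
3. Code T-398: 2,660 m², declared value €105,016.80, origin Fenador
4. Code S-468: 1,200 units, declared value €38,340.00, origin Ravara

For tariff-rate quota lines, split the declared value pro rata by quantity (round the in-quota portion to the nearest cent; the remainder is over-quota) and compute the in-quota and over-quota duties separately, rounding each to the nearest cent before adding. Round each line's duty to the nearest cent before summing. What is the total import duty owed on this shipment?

€7,599.76

Line 1 (B-865, Ravara, 5,385 kg, €82,605.90):
Code B-865 is under a tariff-rate quota (threshold 4,168 kg). In-quota: 4,168 kg at 0.5%; over-quota: 1,217 kg at 8.5%.
Pro-rata value split: in-quota = €82,605.90 × 4,168/5,385 = €63,937.12; over-quota = €82,605.90 − €63,937.12 = €18,668.78.
In-quota duty = €63,937.12 × 0.5% = €319.69. Over-quota duty = €18,668.78 × 8.5% = €1,586.85.
Line duty = €319.69 + €1,586.85 = €1,906.54.
Line 2 (G-961, Fenador, 159 kg, €15,472.29):
Base rate for G-961 is 6.5%.
Origin Fenador qualifies under the Loray–Fenador agreement and G-961 is covered: preferential rate Free applies instead.
Duty = €15,472.29 × 0% = €0.00.
Line 3 (T-398, Fenador, 2,660 m², €105,016.80):
Base rate for T-398 is 2.5% + €0.63/m².
Origin Fenador is the FTA partner but T-398 is not on the preference list; base rate stands.
The additional-duty order on T-398 targets Orena, not Fenador; it does not apply.
Duty = €105,016.80 × 2.5% + 2,660 × €0.63 = €4,301.22.
Line 4 (S-468, Ravara, 1,200 units, €38,340.00):
Base rate for S-468 is €1.16/unit.
Duty = 1,200 × €1.16 = €1,392.00.
Total = €1,906.54 + €0.00 + €4,301.22 + €1,392.00 = €7,599.76.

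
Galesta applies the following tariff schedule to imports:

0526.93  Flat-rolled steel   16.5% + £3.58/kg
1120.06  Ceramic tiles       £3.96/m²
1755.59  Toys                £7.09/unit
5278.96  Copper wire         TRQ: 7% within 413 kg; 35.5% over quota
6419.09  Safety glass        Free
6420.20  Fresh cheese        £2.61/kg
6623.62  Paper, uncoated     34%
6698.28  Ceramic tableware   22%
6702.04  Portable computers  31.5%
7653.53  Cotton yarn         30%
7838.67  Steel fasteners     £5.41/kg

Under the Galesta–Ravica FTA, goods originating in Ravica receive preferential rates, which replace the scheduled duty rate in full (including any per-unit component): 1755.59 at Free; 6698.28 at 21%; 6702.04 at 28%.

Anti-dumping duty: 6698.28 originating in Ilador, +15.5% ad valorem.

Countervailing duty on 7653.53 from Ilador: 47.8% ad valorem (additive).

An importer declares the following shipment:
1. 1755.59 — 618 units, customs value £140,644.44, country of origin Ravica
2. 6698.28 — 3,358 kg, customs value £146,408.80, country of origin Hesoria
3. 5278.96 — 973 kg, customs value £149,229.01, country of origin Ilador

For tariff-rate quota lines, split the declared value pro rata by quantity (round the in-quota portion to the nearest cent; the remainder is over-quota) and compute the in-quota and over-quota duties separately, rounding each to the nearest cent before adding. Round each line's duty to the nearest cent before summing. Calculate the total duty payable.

£67,133.83

Line 1 (1755.59, Ravica, 618 units, £140,644.44):
Base rate for 1755.59 is £7.09/unit.
Origin Ravica qualifies under the Galesta–Ravica agreement and 1755.59 is covered: preferential rate Free applies instead.
Duty = £140,644.44 × 0% = £0.00.
Line 2 (6698.28, Hesoria, 3,358 kg, £146,408.80):
Base rate for 6698.28 is 22%.
6698.28 has an FTA preferential rate, but origin Hesoria is not Ravica; base rate stands.
The additional-duty order on 6698.28 targets Ilador, not Hesoria; it does not apply.
Duty = £146,408.80 × 22% = £32,209.94.
Line 3 (5278.96, Ilador, 973 kg, £149,229.01):
Code 5278.96 is under a tariff-rate quota (threshold 413 kg). In-quota: 413 kg at 7%; over-quota: 560 kg at 35.5%.
Pro-rata value split: in-quota = £149,229.01 × 413/973 = £63,341.81; over-quota = £149,229.01 − £63,341.81 = £85,887.20.
In-quota duty = £63,341.81 × 7% = £4,433.93. Over-quota duty = £85,887.20 × 35.5% = £30,489.96.
Line duty = £4,433.93 + £30,489.96 = £34,923.89.
Total = £0.00 + £32,209.94 + £34,923.89 = £67,133.83.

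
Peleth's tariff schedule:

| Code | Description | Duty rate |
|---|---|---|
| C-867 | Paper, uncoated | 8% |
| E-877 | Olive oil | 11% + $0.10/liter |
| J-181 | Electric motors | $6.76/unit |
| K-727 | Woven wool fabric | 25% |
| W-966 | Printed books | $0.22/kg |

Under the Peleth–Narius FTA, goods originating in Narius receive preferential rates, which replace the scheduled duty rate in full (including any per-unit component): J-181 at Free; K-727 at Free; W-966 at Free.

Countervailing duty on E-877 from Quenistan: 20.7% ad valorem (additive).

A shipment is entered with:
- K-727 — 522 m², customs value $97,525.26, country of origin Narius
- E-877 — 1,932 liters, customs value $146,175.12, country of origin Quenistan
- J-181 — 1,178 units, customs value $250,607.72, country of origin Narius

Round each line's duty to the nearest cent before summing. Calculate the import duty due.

Line 1 (K-727, Narius, 522 m², $97,525.26):
Base rate for K-727 is 25%.
Origin Narius qualifies under the Peleth–Narius agreement and K-727 is covered: preferential rate Free applies instead.
Duty = $97,525.26 × 0% = $0.00.
Line 2 (E-877, Quenistan, 1,932 liters, $146,175.12):
Base rate for E-877 is 11% + $0.10/liter.
Additional duty on E-877 from Quenistan: +20.7%. Applied ad valorem rate: 11% + 20.7% = 31.7%.
Duty = $146,175.12 × 31.7% + 1,932 × $0.10 = $46,530.71.
Line 3 (J-181, Narius, 1,178 units, $250,607.72):
Base rate for J-181 is $6.76/unit.
Origin Narius qualifies under the Peleth–Narius agreement and J-181 is covered: preferential rate Free applies instead.
Duty = $250,607.72 × 0% = $0.00.
Total = $0.00 + $46,530.71 + $0.00 = $46,530.71.

$46,530.71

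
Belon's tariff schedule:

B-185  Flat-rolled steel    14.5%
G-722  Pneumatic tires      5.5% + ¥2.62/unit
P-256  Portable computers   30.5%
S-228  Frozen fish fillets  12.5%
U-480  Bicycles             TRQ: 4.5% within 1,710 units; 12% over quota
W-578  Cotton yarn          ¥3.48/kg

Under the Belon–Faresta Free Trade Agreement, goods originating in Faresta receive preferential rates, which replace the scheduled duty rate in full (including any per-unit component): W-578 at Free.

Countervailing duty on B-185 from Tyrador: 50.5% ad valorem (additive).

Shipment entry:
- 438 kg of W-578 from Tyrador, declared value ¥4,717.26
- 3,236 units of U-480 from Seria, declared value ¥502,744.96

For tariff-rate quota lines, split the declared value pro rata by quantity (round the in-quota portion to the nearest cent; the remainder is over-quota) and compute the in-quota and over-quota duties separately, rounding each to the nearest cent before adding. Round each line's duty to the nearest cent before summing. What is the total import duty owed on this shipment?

Line 1 (W-578, Tyrador, 438 kg, ¥4,717.26):
Base rate for W-578 is ¥3.48/kg.
W-578 has an FTA preferential rate, but origin Tyrador is not Faresta; base rate stands.
Duty = 438 × ¥3.48 = ¥1,524.24.
Line 2 (U-480, Seria, 3,236 units, ¥502,744.96):
Code U-480 is under a tariff-rate quota (threshold 1,710 units). In-quota: 1,710 units at 4.5%; over-quota: 1,526 units at 12%.
Pro-rata value split: in-quota = ¥502,744.96 × 1,710/3,236 = ¥265,665.60; over-quota = ¥502,744.96 − ¥265,665.60 = ¥237,079.36.
In-quota duty = ¥265,665.60 × 4.5% = ¥11,954.95. Over-quota duty = ¥237,079.36 × 12% = ¥28,449.52.
Line duty = ¥11,954.95 + ¥28,449.52 = ¥40,404.47.
Total = ¥1,524.24 + ¥40,404.47 = ¥41,928.71.

¥41,928.71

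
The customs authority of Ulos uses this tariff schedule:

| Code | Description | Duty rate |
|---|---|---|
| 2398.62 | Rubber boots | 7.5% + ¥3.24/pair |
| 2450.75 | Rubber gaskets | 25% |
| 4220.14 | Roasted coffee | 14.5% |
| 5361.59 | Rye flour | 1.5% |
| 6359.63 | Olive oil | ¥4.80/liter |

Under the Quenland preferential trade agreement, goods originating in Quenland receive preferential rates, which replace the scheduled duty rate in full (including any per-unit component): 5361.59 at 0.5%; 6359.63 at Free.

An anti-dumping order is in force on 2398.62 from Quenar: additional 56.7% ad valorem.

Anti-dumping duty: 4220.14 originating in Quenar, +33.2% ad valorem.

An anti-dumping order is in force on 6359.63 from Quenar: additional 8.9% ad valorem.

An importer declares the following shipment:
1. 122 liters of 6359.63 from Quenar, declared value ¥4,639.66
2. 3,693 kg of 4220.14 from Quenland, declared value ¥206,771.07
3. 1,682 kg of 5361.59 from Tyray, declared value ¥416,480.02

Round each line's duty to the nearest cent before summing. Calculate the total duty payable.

Line 1 (6359.63, Quenar, 122 liters, ¥4,639.66):
Base rate for 6359.63 is ¥4.80/liter.
6359.63 has an FTA preferential rate, but origin Quenar is not Quenland; base rate stands.
Additional duty on 6359.63 from Quenar: +8.9% ad valorem. Applied ad valorem rate = 8.9%.
Duty = ¥4,639.66 × 8.9% + 122 × ¥4.80 = ¥998.53.
Line 2 (4220.14, Quenland, 3,693 kg, ¥206,771.07):
Base rate for 4220.14 is 14.5%.
Origin Quenland is the FTA partner but 4220.14 is not on the preference list; base rate stands.
The additional-duty order on 4220.14 targets Quenar, not Quenland; it does not apply.
Duty = ¥206,771.07 × 14.5% = ¥29,981.81.
Line 3 (5361.59, Tyray, 1,682 kg, ¥416,480.02):
Base rate for 5361.59 is 1.5%.
5361.59 has an FTA preferential rate, but origin Tyray is not Quenland; base rate stands.
Duty = ¥416,480.02 × 1.5% = ¥6,247.20.
Total = ¥998.53 + ¥29,981.81 + ¥6,247.20 = ¥37,227.54.

¥37,227.54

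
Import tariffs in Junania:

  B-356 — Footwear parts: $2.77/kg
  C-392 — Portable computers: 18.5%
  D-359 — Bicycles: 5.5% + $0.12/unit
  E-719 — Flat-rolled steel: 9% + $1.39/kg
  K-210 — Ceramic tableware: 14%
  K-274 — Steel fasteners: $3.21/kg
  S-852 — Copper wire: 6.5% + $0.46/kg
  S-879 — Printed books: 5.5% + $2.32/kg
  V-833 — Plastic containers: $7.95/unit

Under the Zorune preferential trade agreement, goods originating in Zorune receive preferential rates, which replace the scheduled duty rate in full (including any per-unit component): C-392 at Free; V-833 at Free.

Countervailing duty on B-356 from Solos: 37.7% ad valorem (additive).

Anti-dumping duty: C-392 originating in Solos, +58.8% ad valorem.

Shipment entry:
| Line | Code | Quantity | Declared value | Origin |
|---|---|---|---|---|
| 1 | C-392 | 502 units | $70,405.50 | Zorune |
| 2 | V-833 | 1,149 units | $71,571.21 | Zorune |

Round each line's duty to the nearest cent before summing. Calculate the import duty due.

Line 1 (C-392, Zorune, 502 units, $70,405.50):
Base rate for C-392 is 18.5%.
Origin Zorune qualifies under the Junania–Zorune agreement and C-392 is covered: preferential rate Free applies instead.
The additional-duty order on C-392 targets Solos, not Zorune; it does not apply.
Duty = $70,405.50 × 0% = $0.00.
Line 2 (V-833, Zorune, 1,149 units, $71,571.21):
Base rate for V-833 is $7.95/unit.
Origin Zorune qualifies under the Junania–Zorune agreement and V-833 is covered: preferential rate Free applies instead.
Duty = $71,571.21 × 0% = $0.00.
Total = $0.00 + $0.00 = $0.00.

$0.00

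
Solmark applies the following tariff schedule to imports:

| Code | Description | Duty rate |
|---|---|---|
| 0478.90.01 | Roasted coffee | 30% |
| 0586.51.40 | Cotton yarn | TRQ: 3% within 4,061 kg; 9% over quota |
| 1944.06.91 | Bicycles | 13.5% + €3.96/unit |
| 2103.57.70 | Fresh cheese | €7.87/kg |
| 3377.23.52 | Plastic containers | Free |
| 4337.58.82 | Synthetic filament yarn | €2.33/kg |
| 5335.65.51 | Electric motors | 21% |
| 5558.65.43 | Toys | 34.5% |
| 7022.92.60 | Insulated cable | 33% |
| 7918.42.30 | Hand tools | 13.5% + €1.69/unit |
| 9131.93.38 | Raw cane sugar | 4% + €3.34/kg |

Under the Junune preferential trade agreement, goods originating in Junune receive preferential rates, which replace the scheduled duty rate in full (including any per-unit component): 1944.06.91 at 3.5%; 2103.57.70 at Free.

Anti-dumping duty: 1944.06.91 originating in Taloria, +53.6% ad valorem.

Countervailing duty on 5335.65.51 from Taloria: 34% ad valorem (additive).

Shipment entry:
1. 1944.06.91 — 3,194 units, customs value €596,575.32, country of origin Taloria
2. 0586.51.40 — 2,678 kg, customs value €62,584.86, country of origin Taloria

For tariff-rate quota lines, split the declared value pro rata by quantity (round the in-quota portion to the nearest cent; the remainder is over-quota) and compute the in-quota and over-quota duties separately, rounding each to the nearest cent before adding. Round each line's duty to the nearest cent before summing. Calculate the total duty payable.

€414,827.83

Line 1 (1944.06.91, Taloria, 3,194 units, €596,575.32):
Base rate for 1944.06.91 is 13.5% + €3.96/unit.
1944.06.91 has an FTA preferential rate, but origin Taloria is not Junune; base rate stands.
Additional duty on 1944.06.91 from Taloria: +53.6%. Applied ad valorem rate: 13.5% + 53.6% = 67.1%.
Duty = €596,575.32 × 67.1% + 3,194 × €3.96 = €412,950.28.
Line 2 (0586.51.40, Taloria, 2,678 kg, €62,584.86):
Code 0586.51.40 is under a tariff-rate quota (threshold 4,061 kg). Quantity 2,678 kg is within the quota, so the in-quota rate 3% applies to the full value.
Duty = €62,584.86 × 3% = €1,877.55.
Total = €412,950.28 + €1,877.55 = €414,827.83.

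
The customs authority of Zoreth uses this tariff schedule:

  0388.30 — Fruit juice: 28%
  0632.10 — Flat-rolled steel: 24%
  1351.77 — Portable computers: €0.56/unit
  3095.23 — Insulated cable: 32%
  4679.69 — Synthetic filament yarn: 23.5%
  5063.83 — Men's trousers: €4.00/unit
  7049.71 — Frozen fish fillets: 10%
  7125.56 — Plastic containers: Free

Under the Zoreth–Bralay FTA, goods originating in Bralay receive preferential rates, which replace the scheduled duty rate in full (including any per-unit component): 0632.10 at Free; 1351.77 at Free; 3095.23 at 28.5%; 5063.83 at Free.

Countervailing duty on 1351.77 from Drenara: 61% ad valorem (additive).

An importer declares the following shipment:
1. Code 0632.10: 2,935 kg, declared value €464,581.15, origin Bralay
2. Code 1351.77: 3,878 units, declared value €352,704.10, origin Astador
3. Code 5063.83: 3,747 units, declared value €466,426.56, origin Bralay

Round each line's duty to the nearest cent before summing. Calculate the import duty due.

Line 1 (0632.10, Bralay, 2,935 kg, €464,581.15):
Base rate for 0632.10 is 24%.
Origin Bralay qualifies under the Zoreth–Bralay agreement and 0632.10 is covered: preferential rate Free applies instead.
Duty = €464,581.15 × 0% = €0.00.
Line 2 (1351.77, Astador, 3,878 units, €352,704.10):
Base rate for 1351.77 is €0.56/unit.
1351.77 has an FTA preferential rate, but origin Astador is not Bralay; base rate stands.
The additional-duty order on 1351.77 targets Drenara, not Astador; it does not apply.
Duty = 3,878 × €0.56 = €2,171.68.
Line 3 (5063.83, Bralay, 3,747 units, €466,426.56):
Base rate for 5063.83 is €4.00/unit.
Origin Bralay qualifies under the Zoreth–Bralay agreement and 5063.83 is covered: preferential rate Free applies instead.
Duty = €466,426.56 × 0% = €0.00.
Total = €0.00 + €2,171.68 + €0.00 = €2,171.68.

€2,171.68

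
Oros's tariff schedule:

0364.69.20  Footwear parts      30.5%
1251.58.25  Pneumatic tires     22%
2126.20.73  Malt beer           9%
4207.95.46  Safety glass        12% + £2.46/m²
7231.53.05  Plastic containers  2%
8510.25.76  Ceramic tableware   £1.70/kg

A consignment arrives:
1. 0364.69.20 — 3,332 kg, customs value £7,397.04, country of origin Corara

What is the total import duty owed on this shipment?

Line 1 (0364.69.20, Corara, 3,332 kg, £7,397.04):
Base rate for 0364.69.20 is 30.5%.
Duty = £7,397.04 × 30.5% = £2,256.10.

£2,256.10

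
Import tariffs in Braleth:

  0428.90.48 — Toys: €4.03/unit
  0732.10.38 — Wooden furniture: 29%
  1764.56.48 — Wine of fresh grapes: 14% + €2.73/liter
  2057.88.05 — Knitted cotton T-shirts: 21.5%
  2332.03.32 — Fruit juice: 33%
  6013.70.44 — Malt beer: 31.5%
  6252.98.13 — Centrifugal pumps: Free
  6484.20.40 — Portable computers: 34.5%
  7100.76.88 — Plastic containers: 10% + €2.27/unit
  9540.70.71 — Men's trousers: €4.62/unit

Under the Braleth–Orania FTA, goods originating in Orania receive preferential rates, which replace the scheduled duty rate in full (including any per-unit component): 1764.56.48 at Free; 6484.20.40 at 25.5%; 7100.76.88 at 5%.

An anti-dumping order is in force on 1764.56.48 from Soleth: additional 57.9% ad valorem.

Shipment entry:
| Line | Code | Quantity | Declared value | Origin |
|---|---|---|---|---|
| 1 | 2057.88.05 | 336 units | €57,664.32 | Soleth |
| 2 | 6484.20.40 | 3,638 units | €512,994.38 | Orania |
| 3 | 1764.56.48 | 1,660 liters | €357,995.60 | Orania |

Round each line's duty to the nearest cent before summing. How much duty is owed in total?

Line 1 (2057.88.05, Soleth, 336 units, €57,664.32):
Base rate for 2057.88.05 is 21.5%.
Duty = €57,664.32 × 21.5% = €12,397.83.
Line 2 (6484.20.40, Orania, 3,638 units, €512,994.38):
Base rate for 6484.20.40 is 34.5%.
Origin Orania qualifies under the Braleth–Orania agreement and 6484.20.40 is covered: preferential rate 25.5% applies instead.
Duty = €512,994.38 × 25.5% = €130,813.57.
Line 3 (1764.56.48, Orania, 1,660 liters, €357,995.60):
Base rate for 1764.56.48 is 14% + €2.73/liter.
Origin Orania qualifies under the Braleth–Orania agreement and 1764.56.48 is covered: preferential rate Free applies instead.
The additional-duty order on 1764.56.48 targets Soleth, not Orania; it does not apply.
Duty = €357,995.60 × 0% = €0.00.
Total = €12,397.83 + €130,813.57 + €0.00 = €143,211.40.

€143,211.40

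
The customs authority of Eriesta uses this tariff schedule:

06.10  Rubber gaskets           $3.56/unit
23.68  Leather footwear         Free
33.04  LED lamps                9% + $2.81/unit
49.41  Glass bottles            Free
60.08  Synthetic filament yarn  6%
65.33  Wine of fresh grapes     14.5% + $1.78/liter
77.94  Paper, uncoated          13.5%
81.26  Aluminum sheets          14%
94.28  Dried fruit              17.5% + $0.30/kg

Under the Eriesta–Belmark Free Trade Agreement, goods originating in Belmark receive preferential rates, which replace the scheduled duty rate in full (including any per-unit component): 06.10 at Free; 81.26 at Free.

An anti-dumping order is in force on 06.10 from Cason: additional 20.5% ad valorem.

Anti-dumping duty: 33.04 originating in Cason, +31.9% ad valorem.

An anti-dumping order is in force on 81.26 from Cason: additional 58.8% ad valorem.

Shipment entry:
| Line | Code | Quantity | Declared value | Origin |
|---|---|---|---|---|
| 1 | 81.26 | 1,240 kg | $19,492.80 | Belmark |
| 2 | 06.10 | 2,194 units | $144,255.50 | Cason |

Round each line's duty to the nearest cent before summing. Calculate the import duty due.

$37,383.02

Line 1 (81.26, Belmark, 1,240 kg, $19,492.80):
Base rate for 81.26 is 14%.
Origin Belmark qualifies under the Eriesta–Belmark agreement and 81.26 is covered: preferential rate Free applies instead.
The additional-duty order on 81.26 targets Cason, not Belmark; it does not apply.
Duty = $19,492.80 × 0% = $0.00.
Line 2 (06.10, Cason, 2,194 units, $144,255.50):
Base rate for 06.10 is $3.56/unit.
06.10 has an FTA preferential rate, but origin Cason is not Belmark; base rate stands.
Additional duty on 06.10 from Cason: +20.5% ad valorem. Applied ad valorem rate = 20.5%.
Duty = $144,255.50 × 20.5% + 2,194 × $3.56 = $37,383.02.
Total = $0.00 + $37,383.02 = $37,383.02.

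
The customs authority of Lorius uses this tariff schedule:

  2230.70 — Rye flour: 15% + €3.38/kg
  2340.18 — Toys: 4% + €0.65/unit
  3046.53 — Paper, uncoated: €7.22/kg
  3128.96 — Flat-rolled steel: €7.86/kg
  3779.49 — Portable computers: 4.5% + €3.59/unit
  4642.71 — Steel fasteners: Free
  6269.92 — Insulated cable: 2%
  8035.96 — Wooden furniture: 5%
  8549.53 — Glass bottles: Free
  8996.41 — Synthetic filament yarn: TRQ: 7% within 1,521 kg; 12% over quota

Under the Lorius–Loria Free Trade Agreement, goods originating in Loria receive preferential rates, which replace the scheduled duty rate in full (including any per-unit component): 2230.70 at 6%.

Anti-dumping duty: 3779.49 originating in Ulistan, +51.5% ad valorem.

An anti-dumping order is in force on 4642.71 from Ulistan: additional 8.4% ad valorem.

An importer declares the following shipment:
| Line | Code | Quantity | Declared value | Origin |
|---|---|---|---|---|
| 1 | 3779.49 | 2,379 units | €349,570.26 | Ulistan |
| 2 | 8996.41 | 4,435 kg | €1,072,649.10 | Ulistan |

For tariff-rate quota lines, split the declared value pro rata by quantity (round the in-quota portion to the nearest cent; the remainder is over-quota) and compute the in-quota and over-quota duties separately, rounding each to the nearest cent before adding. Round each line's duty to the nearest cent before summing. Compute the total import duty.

€314,624.39

Line 1 (3779.49, Ulistan, 2,379 units, €349,570.26):
Base rate for 3779.49 is 4.5% + €3.59/unit.
Additional duty on 3779.49 from Ulistan: +51.5%. Applied ad valorem rate: 4.5% + 51.5% = 56%.
Duty = €349,570.26 × 56% + 2,379 × €3.59 = €204,299.96.
Line 2 (8996.41, Ulistan, 4,435 kg, €1,072,649.10):
Code 8996.41 is under a tariff-rate quota (threshold 1,521 kg). In-quota: 1,521 kg at 7%; over-quota: 2,914 kg at 12%.
Pro-rata value split: in-quota = €1,072,649.10 × 1,521/4,435 = €367,869.06; over-quota = €1,072,649.10 − €367,869.06 = €704,780.04.
In-quota duty = €367,869.06 × 7% = €25,750.83. Over-quota duty = €704,780.04 × 12% = €84,573.60.
Line duty = €25,750.83 + €84,573.60 = €110,324.43.
Total = €204,299.96 + €110,324.43 = €314,624.39.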